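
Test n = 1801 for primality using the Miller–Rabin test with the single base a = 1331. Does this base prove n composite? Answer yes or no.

no

n − 1 = 1800 = 2^3 · 225, so s = 3 and d = 225.
x_0 = 1331^225 mod 1801 = 1337.
x_0 is neither 1 nor 1800, so continue squaring.
x_1 = 1337^2 mod 1801 = 977.
x_2 = 977^2 mod 1801 = 1800.
x_2 ≡ −1, so 1331 is not a witness.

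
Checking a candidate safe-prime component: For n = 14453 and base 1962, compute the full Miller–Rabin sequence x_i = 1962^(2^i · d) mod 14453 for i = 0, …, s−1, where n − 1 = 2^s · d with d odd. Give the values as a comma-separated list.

3805, 10572

n − 1 = 14452 = 2^2 · 3613, so s = 2 and d = 3613.
x_0 = 1962^3613 mod 14453 = 3805.
x_1 = 3805^2 mod 14453 = 10572.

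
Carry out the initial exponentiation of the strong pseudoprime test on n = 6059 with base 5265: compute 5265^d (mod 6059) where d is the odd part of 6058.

n − 1 = 6058 = 2^1 · 3029, so s = 1 and d = 3029.
Repeated squaring mod 6059: 5265^1 ≡ 5265, 5265^2 ≡ 300, 5265^4 ≡ 5174, 5265^8 ≡ 1614, 5265^16 ≡ 5685, 5265^32 ≡ 519, 5265^64 ≡ 2765, 5265^128 ≡ 4826, 5265^256 ≡ 5539, 5265^512 ≡ 3804, 5265^1024 ≡ 1524, 5265^2048 ≡ 1979.
3029 = 2048 + 512 + 256 + 128 + 64 + 16 + 4 + 1, so 5265^3029 ≡ 1979·3804·5539·4826·2765·5685·5174·5265 ≡ 2912 (mod 6059).

2912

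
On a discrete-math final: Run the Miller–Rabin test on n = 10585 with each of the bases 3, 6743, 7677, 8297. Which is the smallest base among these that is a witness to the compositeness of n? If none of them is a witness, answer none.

none

n − 1 = 10584 = 2^3 · 1323, so s = 3 and d = 1323.
Base 3: x_0 = 3^1323 mod 10585 = 8422. x_0 is neither 1 nor 10584, so continue squaring. x_1 = 8422^2 mod 10585 = 10584. x_1 ≡ −1, so 3 is not a witness.
Base 6743: x_0 = 6743^1323 mod 10585 = 6397. x_0 is neither 1 nor 10584, so continue squaring. x_1 = 6397^2 mod 10585 = 10584. x_1 ≡ −1, so 6743 is not a witness.
Base 7677: x_0 = 7677^1323 mod 10585 = 4188. x_0 is neither 1 nor 10584, so continue squaring. x_1 = 4188^2 mod 10585 = 10584. x_1 ≡ −1, so 7677 is not a witness.
Base 8297: x_0 = 8297^1323 mod 10585 = 4188. x_0 is neither 1 nor 10584, so continue squaring. x_1 = 4188^2 mod 10585 = 10584. x_1 ≡ −1, so 8297 is not a witness.
No listed base is a witness for 10585.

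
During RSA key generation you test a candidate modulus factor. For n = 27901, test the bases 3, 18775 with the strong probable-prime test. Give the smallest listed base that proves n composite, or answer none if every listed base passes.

none

n − 1 = 27900 = 2^2 · 6975, so s = 2 and d = 6975.
Base 3: x_0 = 3^6975 mod 27901 = 1. x_0 = 1, so 3 is not a witness.
Base 18775: x_0 = 18775^6975 mod 27901 = 24688. x_0 is neither 1 nor 27900, so continue squaring. x_1 = 24688^2 mod 27901 = 27900. x_1 ≡ −1, so 18775 is not a witness.
No listed base is a witness for 27901.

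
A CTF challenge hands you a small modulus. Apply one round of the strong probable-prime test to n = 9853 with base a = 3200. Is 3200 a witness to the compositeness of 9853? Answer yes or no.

yes

n − 1 = 9852 = 2^2 · 2463, so s = 2 and d = 2463.
x_0 = 3200^2463 mod 9853 = 7524.
x_0 is neither 1 nor 9852, so continue squaring.
x_1 = 7524^2 mod 9853 = 5091.
Reached i = s−1 = 1 without hitting −1: 3200 is a Miller–Rabin witness and 9853 is composite.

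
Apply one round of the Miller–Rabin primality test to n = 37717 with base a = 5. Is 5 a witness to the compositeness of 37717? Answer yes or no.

n − 1 = 37716 = 2^2 · 9429, so s = 2 and d = 9429.
x_0 = 5^9429 mod 37717 = 29357.
x_0 is neither 1 nor 37716, so continue squaring.
x_1 = 29357^2 mod 37717 = 37716.
x_1 ≡ −1, so 5 is not a witness.

no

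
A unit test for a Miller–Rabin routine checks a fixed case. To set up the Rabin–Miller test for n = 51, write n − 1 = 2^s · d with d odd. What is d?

25

Halving: 50 → 25; 25 is odd.
So 50 = 2^1 · 25.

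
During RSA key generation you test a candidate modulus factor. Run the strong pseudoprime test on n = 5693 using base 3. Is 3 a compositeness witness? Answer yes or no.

no

n − 1 = 5692 = 2^2 · 1423, so s = 2 and d = 1423.
x_0 = 3^1423 mod 5693 = 4500.
x_0 is neither 1 nor 5692, so continue squaring.
x_1 = 4500^2 mod 5693 = 5692.
x_1 ≡ −1, so 3 is not a witness.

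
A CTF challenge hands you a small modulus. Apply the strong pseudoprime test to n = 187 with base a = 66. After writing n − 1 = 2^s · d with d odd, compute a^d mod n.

121

n − 1 = 186 = 2^1 · 93, so s = 1 and d = 93.
By repeated squaring, 66^93 ≡ 121 (mod 187).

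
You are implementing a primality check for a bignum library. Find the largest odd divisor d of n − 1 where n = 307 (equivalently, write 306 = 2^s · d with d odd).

153

Halving: 306 → 153; 153 is odd.
So 306 = 2^1 · 153.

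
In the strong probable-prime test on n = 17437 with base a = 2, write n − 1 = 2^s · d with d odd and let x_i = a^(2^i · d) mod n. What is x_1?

n − 1 = 17436 = 2^2 · 4359, so s = 2 and d = 4359.
Repeated squaring mod 17437: 2^1 ≡ 2, 2^2 ≡ 4, 2^4 ≡ 16, 2^8 ≡ 256, 2^16 ≡ 13225, 2^32 ≡ 7515, 2^64 ≡ 14219, 2^128 ≡ 15383, 2^256 ≡ 16599, 2^512 ≡ 4764, 2^1024 ≡ 10159, 2^2048 ≡ 13115, 2^4096 ≡ 4657.
4359 = 4096 + 256 + 4 + 2 + 1, so 2^4359 ≡ 4657·16599·16·4·2 ≡ 6728 (mod 17437).
x_0 = 6728.
x_1 = 6728^2 mod 17437 = 16969.

16969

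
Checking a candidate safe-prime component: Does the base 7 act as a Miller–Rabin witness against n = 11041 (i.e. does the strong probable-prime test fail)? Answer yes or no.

n − 1 = 11040 = 2^5 · 345, so s = 5 and d = 345.
Repeated squaring mod 11041: 7^1 ≡ 7, 7^2 ≡ 49, 7^4 ≡ 2401, 7^8 ≡ 1399, 7^16 ≡ 2944, 7^32 ≡ 10992, 7^64 ≡ 2401, 7^128 ≡ 1399, 7^256 ≡ 2944.
345 = 256 + 64 + 16 + 8 + 1, so 7^345 ≡ 2944·2401·2944·1399·7 ≡ 2734 (mod 11041).
x_0 = 7^345 mod 11041 = 2734.
x_0 is neither 1 nor 11040, so continue squaring.
x_1 = 2734^2 mod 11041 = 11040.
x_1 ≡ −1, so 7 is not a witness.

no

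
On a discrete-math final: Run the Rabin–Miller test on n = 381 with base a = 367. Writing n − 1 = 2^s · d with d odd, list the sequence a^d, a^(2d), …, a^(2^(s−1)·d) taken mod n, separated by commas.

169, 367

n − 1 = 380 = 2^2 · 95, so s = 2 and d = 95.
x_0 = 367^95 mod 381 = 169.
x_1 = 169^2 mod 381 = 367.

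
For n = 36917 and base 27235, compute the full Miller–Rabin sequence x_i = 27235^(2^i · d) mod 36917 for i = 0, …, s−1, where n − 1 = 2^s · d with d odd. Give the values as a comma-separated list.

n − 1 = 36916 = 2^2 · 9229, so s = 2 and d = 9229.
x_0 = 27235^9229 mod 36917 = 18856.
x_1 = 18856^2 mod 36917 = 1109.

18856, 1109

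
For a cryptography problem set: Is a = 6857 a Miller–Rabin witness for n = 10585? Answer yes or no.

n − 1 = 10584 = 2^3 · 1323, so s = 3 and d = 1323.
x_0 = 6857^1323 mod 10585 = 898.
x_0 is neither 1 nor 10584, so continue squaring.
x_1 = 898^2 mod 10585 = 1944.
x_2 = 1944^2 mod 10585 = 291.
Reached i = s−1 = 2 without hitting −1: 6857 is a Miller–Rabin witness and 10585 is composite.

yes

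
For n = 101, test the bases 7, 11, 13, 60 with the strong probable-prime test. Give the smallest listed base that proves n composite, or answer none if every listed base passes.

none

n − 1 = 100 = 2^2 · 25, so s = 2 and d = 25.
Base 7: x_0 = 7^25 mod 101 = 10. x_0 is neither 1 nor 100, so continue squaring. x_1 = 10^2 mod 101 = 100. x_1 ≡ −1, so 7 is not a witness.
Base 11: x_0 = 11^25 mod 101 = 10. x_0 is neither 1 nor 100, so continue squaring. x_1 = 10^2 mod 101 = 100. x_1 ≡ −1, so 11 is not a witness.
Base 13: x_0 = 13^25 mod 101 = 100. x_0 = 100 ≡ −1, so 13 is not a witness.
Base 60: x_0 = 60^25 mod 101 = 91. x_0 is neither 1 nor 100, so continue squaring. x_1 = 91^2 mod 101 = 100. x_1 ≡ −1, so 60 is not a witness.
No listed base is a witness for 101.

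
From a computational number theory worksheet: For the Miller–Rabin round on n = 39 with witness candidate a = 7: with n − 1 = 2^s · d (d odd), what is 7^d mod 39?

n − 1 = 38 = 2^1 · 19, so s = 1 and d = 19.
7^19 mod 39 = 19.

19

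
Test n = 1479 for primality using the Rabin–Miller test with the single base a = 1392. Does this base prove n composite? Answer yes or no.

n − 1 = 1478 = 2^1 · 739, so s = 1 and d = 739.
x_0 = 1392^739 mod 1479 = 1131.
x_0 ∉ {1, 1478} and s = 1, so 1392 is a Miller–Rabin witness and 1479 is composite.

yes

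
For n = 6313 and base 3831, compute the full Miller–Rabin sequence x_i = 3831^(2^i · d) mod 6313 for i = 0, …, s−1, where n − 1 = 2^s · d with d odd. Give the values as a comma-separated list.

n − 1 = 6312 = 2^3 · 789, so s = 3 and d = 789.
x_0 = 3831^789 mod 6313 = 1804.
x_1 = 1804^2 mod 6313 = 3221.
x_2 = 3221^2 mod 6313 = 2582.

1804, 3221, 2582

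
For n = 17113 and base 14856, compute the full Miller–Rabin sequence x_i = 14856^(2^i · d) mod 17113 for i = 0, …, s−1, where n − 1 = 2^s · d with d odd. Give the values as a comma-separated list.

n − 1 = 17112 = 2^3 · 2139, so s = 3 and d = 2139.
x_0 = 14856^2139 mod 17113 = 8510.
x_1 = 8510^2 mod 17113 = 14997.
x_2 = 14997^2 mod 17113 = 10963.

8510, 14997, 10963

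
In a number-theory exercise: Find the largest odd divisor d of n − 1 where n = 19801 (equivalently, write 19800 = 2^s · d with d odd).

2475

Halving: 19800 → 9900 → 4950 → 2475; 2475 is odd.
So 19800 = 2^3 · 2475.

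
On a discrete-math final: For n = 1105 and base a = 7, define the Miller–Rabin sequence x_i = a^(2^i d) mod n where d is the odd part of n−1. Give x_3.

781

n − 1 = 1104 = 2^4 · 69, so s = 4 and d = 69.
Repeated squaring mod 1105: 7^1 ≡ 7, 7^2 ≡ 49, 7^4 ≡ 191, 7^8 ≡ 16, 7^16 ≡ 256, 7^32 ≡ 341, 7^64 ≡ 256.
69 = 64 + 4 + 1, so 7^69 ≡ 256·191·7 ≡ 827 (mod 1105).
x_0 = 827.
x_1 = 827^2 mod 1105 = 1039.
x_2 = 1039^2 mod 1105 = 1041.
x_3 = 1041^2 mod 1105 = 781.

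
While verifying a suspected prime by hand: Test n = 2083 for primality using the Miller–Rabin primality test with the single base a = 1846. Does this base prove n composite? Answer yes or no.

n − 1 = 2082 = 2^1 · 1041, so s = 1 and d = 1041.
x_0 = 1846^1041 mod 2083 = 1.
x_0 = 1, so 1846 is not a witness.

no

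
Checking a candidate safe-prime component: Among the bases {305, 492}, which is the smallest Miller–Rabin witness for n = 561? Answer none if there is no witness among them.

n − 1 = 560 = 2^4 · 35, so s = 4 and d = 35.
Base 305: x_0 = 305^35 mod 561 = 560. x_0 = 560 ≡ −1, so 305 is not a witness.
Base 492: x_0 = 492^35 mod 561 = 186. x_0 is neither 1 nor 560, so continue squaring. x_1 = 186^2 mod 561 = 375. x_2 = 375^2 mod 561 = 375. x_3 = 375^2 mod 561 = 375. Reached i = s−1 = 3 without hitting −1: 492 is a Miller–Rabin witness and 561 is composite.
The smallest witness among the given bases is 492.

492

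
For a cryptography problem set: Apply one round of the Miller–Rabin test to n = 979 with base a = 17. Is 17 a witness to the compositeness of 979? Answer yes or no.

n − 1 = 978 = 2^1 · 489, so s = 1 and d = 489.
By repeated squaring, 17^489 ≡ 574 (mod 979).
x_0 = 17^489 mod 979 = 574.
x_0 ∉ {1, 978} and s = 1, so 17 is a Miller–Rabin witness and 979 is composite.

yes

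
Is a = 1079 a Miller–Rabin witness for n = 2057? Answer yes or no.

yes

n − 1 = 2056 = 2^3 · 257, so s = 3 and d = 257.
Repeated squaring mod 2057: 1079^1 ≡ 1079, 1079^2 ≡ 2036, 1079^4 ≡ 441, 1079^8 ≡ 1123, 1079^16 ≡ 188, 1079^32 ≡ 375, 1079^64 ≡ 749, 1079^128 ≡ 1497, 1079^256 ≡ 936.
257 = 256 + 1, so 1079^257 ≡ 936·1079 ≡ 2014 (mod 2057).
x_0 = 1079^257 mod 2057 = 2014.
x_0 is neither 1 nor 2056, so continue squaring.
x_1 = 2014^2 mod 2057 = 1849.
x_2 = 1849^2 mod 2057 = 67.
Reached i = s−1 = 2 without hitting −1: 1079 is a Miller–Rabin witness and 2057 is composite.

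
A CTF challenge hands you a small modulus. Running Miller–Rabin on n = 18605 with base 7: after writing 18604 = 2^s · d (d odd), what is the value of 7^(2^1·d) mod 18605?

n − 1 = 18604 = 2^2 · 4651, so s = 2 and d = 4651.
Repeated squaring mod 18605: 7^1 ≡ 7, 7^2 ≡ 49, 7^4 ≡ 2401, 7^8 ≡ 15856, 7^16 ≡ 3371, 7^32 ≡ 14591, 7^64 ≡ 266, 7^128 ≡ 14941, 7^256 ≡ 10691, 7^512 ≡ 6966, 7^1024 ≡ 3316, 7^2048 ≡ 301, 7^4096 ≡ 16181.
4651 = 4096 + 512 + 32 + 8 + 2 + 1, so 7^4651 ≡ 16181·6966·14591·15856·49·7 ≡ 15853 (mod 18605).
x_0 = 15853.
x_1 = 15853^2 mod 18605 = 1269.

1269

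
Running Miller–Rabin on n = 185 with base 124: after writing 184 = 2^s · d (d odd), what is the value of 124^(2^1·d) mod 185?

n − 1 = 184 = 2^3 · 23, so s = 3 and d = 23.
x_0 = 124^23 mod 185 = 39.
x_1 = 39^2 mod 185 = 41.

41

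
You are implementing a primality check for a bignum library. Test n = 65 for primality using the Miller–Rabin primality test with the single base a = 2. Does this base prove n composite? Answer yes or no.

yes

n − 1 = 64 = 2^6 · 1, so s = 6 and d = 1.
x_0 = 2^1 mod 65 = 2.
x_0 is neither 1 nor 64, so continue squaring.
x_1 = 2^2 mod 65 = 4.
x_2 = 4^2 mod 65 = 16.
x_3 = 16^2 mod 65 = 61.
x_4 = 61^2 mod 65 = 16.
x_5 = 16^2 mod 65 = 61.
Reached i = s−1 = 5 without hitting −1: 2 is a Miller–Rabin witness and 65 is composite.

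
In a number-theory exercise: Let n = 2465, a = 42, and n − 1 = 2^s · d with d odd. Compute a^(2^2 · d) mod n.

1886

n − 1 = 2464 = 2^5 · 77, so s = 5 and d = 77.
x_0 = 42^77 mod 2465 = 927.
x_1 = 927^2 mod 2465 = 1509.
x_2 = 1509^2 mod 2465 = 1886.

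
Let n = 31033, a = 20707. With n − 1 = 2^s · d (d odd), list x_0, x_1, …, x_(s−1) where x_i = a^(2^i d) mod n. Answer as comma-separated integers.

3510, 31032, 1

n − 1 = 31032 = 2^3 · 3879, so s = 3 and d = 3879.
x_0 = 20707^3879 mod 31033 = 3510.
x_1 = 3510^2 mod 31033 = 31032.
x_2 = 31032^2 mod 31033 = 1.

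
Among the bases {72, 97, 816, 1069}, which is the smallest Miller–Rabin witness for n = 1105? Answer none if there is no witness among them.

97

n − 1 = 1104 = 2^4 · 69, so s = 4 and d = 69.
Base 72: x_0 = 72^69 mod 1105 = 242. x_0 is neither 1 nor 1104, so continue squaring. x_1 = 242^2 mod 1105 = 1104. x_1 ≡ −1, so 72 is not a witness.
Base 97: x_0 = 97^69 mod 1105 = 122. x_0 is neither 1 nor 1104, so continue squaring. x_1 = 122^2 mod 1105 = 519. x_2 = 519^2 mod 1105 = 846. x_3 = 846^2 mod 1105 = 781. Reached i = s−1 = 3 without hitting −1: 97 is a Miller–Rabin witness and 1105 is composite.
Base 816: x_0 = 816^69 mod 1105 = 51. x_0 is neither 1 nor 1104, so continue squaring. x_1 = 51^2 mod 1105 = 391. x_2 = 391^2 mod 1105 = 391. x_3 = 391^2 mod 1105 = 391. Reached i = s−1 = 3 without hitting −1: 816 is a Miller–Rabin witness and 1105 is composite.
Base 1069: x_0 = 1069^69 mod 1105 = 274. x_0 is neither 1 nor 1104, so continue squaring. x_1 = 274^2 mod 1105 = 1041. x_2 = 1041^2 mod 1105 = 781. x_3 = 781^2 mod 1105 = 1. x_3 = 1 but x_2 ≠ ±1, a nontrivial square root of 1 — 1069 is a witness and 1105 is composite.
The smallest witness among the given bases is 97.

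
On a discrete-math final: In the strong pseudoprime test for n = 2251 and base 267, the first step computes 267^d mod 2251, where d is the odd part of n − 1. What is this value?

1

n − 1 = 2250 = 2^1 · 1125, so s = 1 and d = 1125.
Repeated squaring mod 2251: 267^1 ≡ 267, 267^2 ≡ 1508, 267^4 ≡ 554, 267^8 ≡ 780, 267^16 ≡ 630, 267^32 ≡ 724, 267^64 ≡ 1944, 267^128 ≡ 1958, 267^256 ≡ 311, 267^512 ≡ 2179, 267^1024 ≡ 682.
1125 = 1024 + 64 + 32 + 4 + 1, so 267^1125 ≡ 682·1944·724·554·267 ≡ 1 (mod 2251).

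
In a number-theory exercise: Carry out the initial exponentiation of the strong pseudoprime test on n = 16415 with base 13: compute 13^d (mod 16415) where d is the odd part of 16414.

n − 1 = 16414 = 2^1 · 8207, so s = 1 and d = 8207.
13^8207 mod 16415 = 9057.

9057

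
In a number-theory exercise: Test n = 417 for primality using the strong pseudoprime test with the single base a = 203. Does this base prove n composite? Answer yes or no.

n − 1 = 416 = 2^5 · 13, so s = 5 and d = 13.
x_0 = 203^13 mod 417 = 44.
x_0 is neither 1 nor 416, so continue squaring.
x_1 = 44^2 mod 417 = 268.
x_2 = 268^2 mod 417 = 100.
x_3 = 100^2 mod 417 = 409.
x_4 = 409^2 mod 417 = 64.
Reached i = s−1 = 4 without hitting −1: 203 is a Miller–Rabin witness and 417 is composite.

yes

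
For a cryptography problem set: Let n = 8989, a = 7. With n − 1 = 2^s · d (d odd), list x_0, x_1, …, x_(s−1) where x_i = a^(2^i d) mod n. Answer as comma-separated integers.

5709, 7556

n − 1 = 8988 = 2^2 · 2247, so s = 2 and d = 2247.
x_0 = 7^2247 mod 8989 = 5709.
x_1 = 5709^2 mod 8989 = 7556.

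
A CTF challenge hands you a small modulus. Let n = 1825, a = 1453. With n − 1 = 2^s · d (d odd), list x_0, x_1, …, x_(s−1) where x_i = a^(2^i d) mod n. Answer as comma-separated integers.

63, 319, 1386, 1096, 366

n − 1 = 1824 = 2^5 · 57, so s = 5 and d = 57.
x_0 = 1453^57 mod 1825 = 63.
x_1 = 63^2 mod 1825 = 319.
x_2 = 319^2 mod 1825 = 1386.
x_3 = 1386^2 mod 1825 = 1096.
x_4 = 1096^2 mod 1825 = 366.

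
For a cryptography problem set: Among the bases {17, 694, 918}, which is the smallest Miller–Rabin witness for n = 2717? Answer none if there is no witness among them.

n − 1 = 2716 = 2^2 · 679, so s = 2 and d = 679.
Base 17: x_0 = 17^679 mod 2717 = 1707. x_0 is neither 1 nor 2716, so continue squaring. x_1 = 1707^2 mod 2717 = 1225. Reached i = s−1 = 1 without hitting −1: 17 is a Miller–Rabin witness and 2717 is composite.
Base 694: x_0 = 694^679 mod 2717 = 2179. x_0 is neither 1 nor 2716, so continue squaring. x_1 = 2179^2 mod 2717 = 1442. Reached i = s−1 = 1 without hitting −1: 694 is a Miller–Rabin witness and 2717 is composite.
Base 918: x_0 = 918^679 mod 2717 = 460. x_0 is neither 1 nor 2716, so continue squaring. x_1 = 460^2 mod 2717 = 2391. Reached i = s−1 = 1 without hitting −1: 918 is a Miller–Rabin witness and 2717 is composite.
The smallest witness among the given bases is 17.

17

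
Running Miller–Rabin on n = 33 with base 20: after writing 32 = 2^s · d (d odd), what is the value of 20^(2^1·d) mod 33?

4

n − 1 = 32 = 2^5 · 1, so s = 5 and d = 1.
x_0 = 20^1 mod 33 = 20.
x_1 = 20^2 mod 33 = 4.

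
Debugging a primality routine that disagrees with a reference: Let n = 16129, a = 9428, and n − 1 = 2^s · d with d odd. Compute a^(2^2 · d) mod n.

1398

n − 1 = 16128 = 2^8 · 63, so s = 8 and d = 63.
x_0 = 9428^63 mod 16129 = 12447.
x_1 = 12447^2 mod 16129 = 8764.
x_2 = 8764^2 mod 16129 = 1398.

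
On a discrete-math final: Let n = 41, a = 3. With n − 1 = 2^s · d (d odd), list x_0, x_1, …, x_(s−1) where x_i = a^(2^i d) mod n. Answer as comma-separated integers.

38, 9, 40

n − 1 = 40 = 2^3 · 5, so s = 3 and d = 5.
x_0 = 3^5 mod 41 = 38.
x_1 = 38^2 mod 41 = 9.
x_2 = 9^2 mod 41 = 40.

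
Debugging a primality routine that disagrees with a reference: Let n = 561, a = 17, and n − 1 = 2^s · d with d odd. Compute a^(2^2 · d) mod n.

34

n − 1 = 560 = 2^4 · 35, so s = 4 and d = 35.
x_0 = 17^35 mod 561 = 527.
x_1 = 527^2 mod 561 = 34.
x_2 = 34^2 mod 561 = 34.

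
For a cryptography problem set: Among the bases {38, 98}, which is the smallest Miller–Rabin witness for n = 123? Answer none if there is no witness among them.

38

n − 1 = 122 = 2^1 · 61, so s = 1 and d = 61.
Base 38: x_0 = 38^61 mod 123 = 44. x_0 ∉ {1, 122} and s = 1, so 38 is a Miller–Rabin witness and 123 is composite.
Base 98: x_0 = 98^61 mod 123 = 98. x_0 ∉ {1, 122} and s = 1, so 98 is a Miller–Rabin witness and 123 is composite.
The smallest witness among the given bases is 38.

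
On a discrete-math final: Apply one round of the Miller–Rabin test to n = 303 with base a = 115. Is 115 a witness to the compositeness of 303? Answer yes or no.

yes

n − 1 = 302 = 2^1 · 151, so s = 1 and d = 151.
By repeated squaring, 115^151 ≡ 115 (mod 303).
x_0 = 115^151 mod 303 = 115.
x_0 ∉ {1, 302} and s = 1, so 115 is a Miller–Rabin witness and 303 is composite.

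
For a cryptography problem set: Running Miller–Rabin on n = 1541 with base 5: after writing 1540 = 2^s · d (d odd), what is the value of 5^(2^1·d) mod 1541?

n − 1 = 1540 = 2^2 · 385, so s = 2 and d = 385.
x_0 = 5^385 mod 1541 = 1540.
x_1 = 1540^2 mod 1541 = 1.

1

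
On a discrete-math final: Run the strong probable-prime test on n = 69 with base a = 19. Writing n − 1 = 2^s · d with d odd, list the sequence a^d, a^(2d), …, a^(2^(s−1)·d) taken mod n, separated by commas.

67, 4

n − 1 = 68 = 2^2 · 17, so s = 2 and d = 17.
x_0 = 19^17 mod 69 = 67.
x_1 = 67^2 mod 69 = 4.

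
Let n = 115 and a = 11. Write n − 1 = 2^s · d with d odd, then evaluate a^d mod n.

n − 1 = 114 = 2^1 · 57, so s = 1 and d = 57.
11^57 mod 115 = 86.

86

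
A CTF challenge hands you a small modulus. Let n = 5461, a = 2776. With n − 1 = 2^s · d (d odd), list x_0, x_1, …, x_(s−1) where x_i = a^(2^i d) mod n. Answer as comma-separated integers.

n − 1 = 5460 = 2^2 · 1365, so s = 2 and d = 1365.
x_0 = 2776^1365 mod 5461 = 4172.
x_1 = 4172^2 mod 5461 = 1377.

4172, 1377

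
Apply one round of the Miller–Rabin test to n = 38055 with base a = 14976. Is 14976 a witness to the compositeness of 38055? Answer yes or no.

n − 1 = 38054 = 2^1 · 19027, so s = 1 and d = 19027.
x_0 = 14976^19027 mod 38055 = 3366.
x_0 ∉ {1, 38054} and s = 1, so 14976 is a Miller–Rabin witness and 38055 is composite.

yes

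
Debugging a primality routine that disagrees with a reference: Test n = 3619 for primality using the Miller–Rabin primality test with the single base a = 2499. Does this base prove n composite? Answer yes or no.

n − 1 = 3618 = 2^1 · 1809, so s = 1 and d = 1809.
x_0 = 2499^1809 mod 3619 = 259.
x_0 ∉ {1, 3618} and s = 1, so 2499 is a Miller–Rabin witness and 3619 is composite.

yes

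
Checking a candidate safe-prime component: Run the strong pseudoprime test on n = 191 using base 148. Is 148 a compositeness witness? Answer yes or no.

n − 1 = 190 = 2^1 · 95, so s = 1 and d = 95.
x_0 = 148^95 mod 191 = 190.
x_0 = 190 ≡ −1, so 148 is not a witness.

no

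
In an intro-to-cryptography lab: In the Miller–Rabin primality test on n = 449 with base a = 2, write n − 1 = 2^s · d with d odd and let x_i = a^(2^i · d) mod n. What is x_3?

382

n − 1 = 448 = 2^6 · 7, so s = 6 and d = 7.
Repeated squaring mod 449: 2^1 ≡ 2, 2^2 ≡ 4, 2^4 ≡ 16.
7 = 4 + 2 + 1, so 2^7 ≡ 16·4·2 ≡ 128 (mod 449).
x_0 = 128.
x_1 = 128^2 mod 449 = 220.
x_2 = 220^2 mod 449 = 357.
x_3 = 357^2 mod 449 = 382.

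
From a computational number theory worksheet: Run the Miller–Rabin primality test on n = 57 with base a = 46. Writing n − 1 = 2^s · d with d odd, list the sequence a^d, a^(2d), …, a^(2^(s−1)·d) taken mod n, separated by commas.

46, 7, 49

n − 1 = 56 = 2^3 · 7, so s = 3 and d = 7.
x_0 = 46^7 mod 57 = 46.
x_1 = 46^2 mod 57 = 7.
x_2 = 7^2 mod 57 = 49.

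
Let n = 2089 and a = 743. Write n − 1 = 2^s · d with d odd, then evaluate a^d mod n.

572

n − 1 = 2088 = 2^3 · 261, so s = 3 and d = 261.
Repeated squaring mod 2089: 743^1 ≡ 743, 743^2 ≡ 553, 743^4 ≡ 815, 743^8 ≡ 2012, 743^16 ≡ 1751, 743^32 ≡ 1438, 743^64 ≡ 1823, 743^128 ≡ 1819, 743^256 ≡ 1874.
261 = 256 + 4 + 1, so 743^261 ≡ 1874·815·743 ≡ 572 (mod 2089).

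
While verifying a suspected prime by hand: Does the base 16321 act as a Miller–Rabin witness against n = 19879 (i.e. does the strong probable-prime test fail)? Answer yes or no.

n − 1 = 19878 = 2^1 · 9939, so s = 1 and d = 9939.
x_0 = 16321^9939 mod 19879 = 19878.
x_0 = 19878 ≡ −1, so 16321 is not a witness.

no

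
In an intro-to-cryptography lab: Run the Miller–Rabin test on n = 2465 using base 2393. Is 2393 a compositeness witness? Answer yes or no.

no

n − 1 = 2464 = 2^5 · 77, so s = 5 and d = 77.
x_0 = 2393^77 mod 2465 = 1288.
x_0 is neither 1 nor 2464, so continue squaring.
x_1 = 1288^2 mod 2465 = 2464.
x_1 ≡ −1, so 2393 is not a witness.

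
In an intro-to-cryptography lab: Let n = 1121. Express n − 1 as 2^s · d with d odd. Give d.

35

Halving: 1120 → 560 → 280 → 140 → 70 → 35; 35 is odd.
So 1120 = 2^5 · 35.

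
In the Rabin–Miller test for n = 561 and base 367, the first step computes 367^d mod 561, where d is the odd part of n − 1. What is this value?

133

n − 1 = 560 = 2^4 · 35, so s = 4 and d = 35.
367^35 mod 561 = 133.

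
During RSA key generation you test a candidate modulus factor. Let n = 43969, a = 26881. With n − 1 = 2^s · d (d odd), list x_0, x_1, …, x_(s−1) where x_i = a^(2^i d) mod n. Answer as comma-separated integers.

n − 1 = 43968 = 2^6 · 687, so s = 6 and d = 687.
x_0 = 26881^687 mod 43969 = 13105.
x_1 = 13105^2 mod 43969 = 42080.
x_2 = 42080^2 mod 43969 = 6832.
x_3 = 6832^2 mod 43969 = 25115.
x_4 = 25115^2 mod 43969 = 27920.
x_5 = 27920^2 mod 43969 = 43968.

13105, 42080, 6832, 25115, 27920, 43968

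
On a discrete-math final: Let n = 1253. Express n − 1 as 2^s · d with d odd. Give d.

Halving: 1252 → 626 → 313; 313 is odd.
So 1252 = 2^2 · 313.

313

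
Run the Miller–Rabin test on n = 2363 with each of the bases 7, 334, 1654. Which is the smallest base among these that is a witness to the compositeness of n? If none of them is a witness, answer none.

7

n − 1 = 2362 = 2^1 · 1181, so s = 1 and d = 1181.
Base 7: x_0 = 7^1181 mod 2363 = 193. x_0 ∉ {1, 2362} and s = 1, so 7 is a Miller–Rabin witness and 2363 is composite.
Base 334: x_0 = 334^1181 mod 2363 = 1061. x_0 ∉ {1, 2362} and s = 1, so 334 is a Miller–Rabin witness and 2363 is composite.
Base 1654: x_0 = 1654^1181 mod 2363 = 2009. x_0 ∉ {1, 2362} and s = 1, so 1654 is a Miller–Rabin witness and 2363 is composite.
The smallest witness among the given bases is 7.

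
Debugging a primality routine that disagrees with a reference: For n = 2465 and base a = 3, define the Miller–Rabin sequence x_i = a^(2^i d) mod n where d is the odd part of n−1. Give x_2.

1016

n − 1 = 2464 = 2^5 · 77, so s = 5 and d = 77.
x_0 = 3^77 mod 2465 = 2018.
x_1 = 2018^2 mod 2465 = 144.
x_2 = 144^2 mod 2465 = 1016.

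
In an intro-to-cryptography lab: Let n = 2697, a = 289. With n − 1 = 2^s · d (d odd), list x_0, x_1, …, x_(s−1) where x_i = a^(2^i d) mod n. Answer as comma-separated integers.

1942, 958, 784

n − 1 = 2696 = 2^3 · 337, so s = 3 and d = 337.
x_0 = 289^337 mod 2697 = 1942.
x_1 = 1942^2 mod 2697 = 958.
x_2 = 958^2 mod 2697 = 784.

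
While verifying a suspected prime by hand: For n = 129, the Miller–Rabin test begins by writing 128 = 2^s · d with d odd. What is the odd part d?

Halving: 128 → 64 → 32 → 16 → 8 → 4 → 2 → 1; 1 is odd.
So 128 = 2^7 · 1.

1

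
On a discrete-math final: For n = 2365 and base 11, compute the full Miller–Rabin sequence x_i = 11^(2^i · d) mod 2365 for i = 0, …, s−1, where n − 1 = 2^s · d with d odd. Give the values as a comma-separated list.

n − 1 = 2364 = 2^2 · 591, so s = 2 and d = 591.
x_0 = 11^591 mod 2365 = 1331.
x_1 = 1331^2 mod 2365 = 176.

1331, 176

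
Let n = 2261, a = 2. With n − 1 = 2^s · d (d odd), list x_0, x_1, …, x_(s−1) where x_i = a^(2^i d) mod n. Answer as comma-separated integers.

n − 1 = 2260 = 2^2 · 565, so s = 2 and d = 565.
x_0 = 2^565 mod 2261 = 2123.
x_1 = 2123^2 mod 2261 = 956.

2123, 956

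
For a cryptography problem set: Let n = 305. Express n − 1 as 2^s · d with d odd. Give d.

Halving: 304 → 152 → 76 → 38 → 19; 19 is odd.
So 304 = 2^4 · 19.

19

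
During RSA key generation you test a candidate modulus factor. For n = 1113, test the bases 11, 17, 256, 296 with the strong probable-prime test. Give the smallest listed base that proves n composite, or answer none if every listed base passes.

n − 1 = 1112 = 2^3 · 139, so s = 3 and d = 139.
Base 11: x_0 = 11^139 mod 1113 = 746. x_0 is neither 1 nor 1112, so continue squaring. x_1 = 746^2 mod 1113 = 16. x_2 = 16^2 mod 1113 = 256. Reached i = s−1 = 2 without hitting −1: 11 is a Miller–Rabin witness and 1113 is composite.
Base 17: x_0 = 17^139 mod 1113 = 38. x_0 is neither 1 nor 1112, so continue squaring. x_1 = 38^2 mod 1113 = 331. x_2 = 331^2 mod 1113 = 487. Reached i = s−1 = 2 without hitting −1: 17 is a Miller–Rabin witness and 1113 is composite.
Base 256: x_0 = 256^139 mod 1113 = 130. x_0 is neither 1 nor 1112, so continue squaring. x_1 = 130^2 mod 1113 = 205. x_2 = 205^2 mod 1113 = 844. Reached i = s−1 = 2 without hitting −1: 256 is a Miller–Rabin witness and 1113 is composite.
Base 296: x_0 = 296^139 mod 1113 = 1094. x_0 is neither 1 nor 1112, so continue squaring. x_1 = 1094^2 mod 1113 = 361. x_2 = 361^2 mod 1113 = 100. Reached i = s−1 = 2 without hitting −1: 296 is a Miller–Rabin witness and 1113 is composite.
The smallest witness among the given bases is 11.

11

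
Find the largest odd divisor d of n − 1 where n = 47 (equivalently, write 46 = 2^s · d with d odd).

23

Halving: 46 → 23; 23 is odd.
So 46 = 2^1 · 23.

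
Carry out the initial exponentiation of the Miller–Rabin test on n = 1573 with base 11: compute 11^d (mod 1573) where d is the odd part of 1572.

242

n − 1 = 1572 = 2^2 · 393, so s = 2 and d = 393.
11^393 mod 1573 = 242.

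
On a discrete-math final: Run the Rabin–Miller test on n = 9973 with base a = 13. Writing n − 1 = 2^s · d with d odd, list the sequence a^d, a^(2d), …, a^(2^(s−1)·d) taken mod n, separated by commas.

n − 1 = 9972 = 2^2 · 2493, so s = 2 and d = 2493.
x_0 = 13^2493 mod 9973 = 7175.
x_1 = 7175^2 mod 9973 = 9972.

7175, 9972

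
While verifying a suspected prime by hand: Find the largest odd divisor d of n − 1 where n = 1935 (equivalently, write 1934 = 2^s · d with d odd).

Halving: 1934 → 967; 967 is odd.
So 1934 = 2^1 · 967.

967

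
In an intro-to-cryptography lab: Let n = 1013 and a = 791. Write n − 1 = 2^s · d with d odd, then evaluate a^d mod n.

n − 1 = 1012 = 2^2 · 253, so s = 2 and d = 253.
Repeated squaring mod 1013: 791^1 ≡ 791, 791^2 ≡ 660, 791^4 ≡ 10, 791^8 ≡ 100, 791^16 ≡ 883, 791^32 ≡ 692, 791^64 ≡ 728, 791^128 ≡ 185.
253 = 128 + 64 + 32 + 16 + 8 + 4 + 1, so 791^253 ≡ 185·728·692·883·100·10·791 ≡ 968 (mod 1013).

968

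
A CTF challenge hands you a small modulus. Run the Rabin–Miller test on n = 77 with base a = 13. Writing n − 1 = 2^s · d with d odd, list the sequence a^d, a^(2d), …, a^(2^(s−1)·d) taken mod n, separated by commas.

n − 1 = 76 = 2^2 · 19, so s = 2 and d = 19.
x_0 = 13^19 mod 77 = 6.
x_1 = 6^2 mod 77 = 36.

6, 36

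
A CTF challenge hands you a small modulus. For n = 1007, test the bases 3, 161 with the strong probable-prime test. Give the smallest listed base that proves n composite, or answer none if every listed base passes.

3

n − 1 = 1006 = 2^1 · 503, so s = 1 and d = 503.
Base 3: x_0 = 3^503 mod 1007 = 298. x_0 ∉ {1, 1006} and s = 1, so 3 is a Miller–Rabin witness and 1007 is composite.
Base 161: x_0 = 161^503 mod 1007 = 283. x_0 ∉ {1, 1006} and s = 1, so 161 is a Miller–Rabin witness and 1007 is composite.
The smallest witness among the given bases is 3.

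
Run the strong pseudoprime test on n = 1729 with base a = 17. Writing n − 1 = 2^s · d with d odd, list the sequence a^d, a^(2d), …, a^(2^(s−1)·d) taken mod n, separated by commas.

818, 1, 1, 1, 1, 1

n − 1 = 1728 = 2^6 · 27, so s = 6 and d = 27.
x_0 = 17^27 mod 1729 = 818.
x_1 = 818^2 mod 1729 = 1.
x_2 = 1^2 mod 1729 = 1.
x_3 = 1^2 mod 1729 = 1.
x_4 = 1^2 mod 1729 = 1.
x_5 = 1^2 mod 1729 = 1.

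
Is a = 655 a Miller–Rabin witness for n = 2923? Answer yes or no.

n − 1 = 2922 = 2^1 · 1461, so s = 1 and d = 1461.
By repeated squaring, 655^1461 ≡ 1 (mod 2923).
x_0 = 655^1461 mod 2923 = 1.
x_0 = 1, so 655 is not a witness.

no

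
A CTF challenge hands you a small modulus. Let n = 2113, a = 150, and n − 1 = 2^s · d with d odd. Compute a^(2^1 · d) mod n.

2048

n − 1 = 2112 = 2^6 · 33, so s = 6 and d = 33.
x_0 = 150^33 mod 2113 = 1278.
x_1 = 1278^2 mod 2113 = 2048.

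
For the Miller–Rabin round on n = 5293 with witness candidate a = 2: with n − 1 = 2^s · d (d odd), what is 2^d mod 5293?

n − 1 = 5292 = 2^2 · 1323, so s = 2 and d = 1323.
Repeated squaring mod 5293: 2^1 ≡ 2, 2^2 ≡ 4, 2^4 ≡ 16, 2^8 ≡ 256, 2^16 ≡ 2020, 2^32 ≡ 4790, 2^64 ≡ 4238, 2^128 ≡ 1495, 2^256 ≡ 1379, 2^512 ≡ 1454, 2^1024 ≡ 2209.
1323 = 1024 + 256 + 32 + 8 + 2 + 1, so 2^1323 ≡ 2209·1379·4790·256·4·2 ≡ 879 (mod 5293).

879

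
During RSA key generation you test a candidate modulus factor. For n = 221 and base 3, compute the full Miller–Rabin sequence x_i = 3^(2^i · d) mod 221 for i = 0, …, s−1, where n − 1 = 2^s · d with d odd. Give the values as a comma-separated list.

198, 87

n − 1 = 220 = 2^2 · 55, so s = 2 and d = 55.
x_0 = 3^55 mod 221 = 198.
x_1 = 198^2 mod 221 = 87.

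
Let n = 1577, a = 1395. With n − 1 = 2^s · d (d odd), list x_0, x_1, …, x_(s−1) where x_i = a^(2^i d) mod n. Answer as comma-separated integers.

1342, 30, 900

n − 1 = 1576 = 2^3 · 197, so s = 3 and d = 197.
x_0 = 1395^197 mod 1577 = 1342.
x_1 = 1342^2 mod 1577 = 30.
x_2 = 30^2 mod 1577 = 900.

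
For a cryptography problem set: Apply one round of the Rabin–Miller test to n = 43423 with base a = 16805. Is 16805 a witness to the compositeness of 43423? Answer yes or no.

n − 1 = 43422 = 2^1 · 21711, so s = 1 and d = 21711.
x_0 = 16805^21711 mod 43423 = 8345.
x_0 ∉ {1, 43422} and s = 1, so 16805 is a Miller–Rabin witness and 43423 is composite.

yes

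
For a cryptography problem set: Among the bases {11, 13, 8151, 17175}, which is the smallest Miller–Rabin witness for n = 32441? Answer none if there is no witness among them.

none

n − 1 = 32440 = 2^3 · 4055, so s = 3 and d = 4055.
Base 11: x_0 = 11^4055 mod 32441 = 22953. x_0 is neither 1 nor 32440, so continue squaring. x_1 = 22953^2 mod 32441 = 30810. x_2 = 30810^2 mod 32441 = 32440. x_2 ≡ −1, so 11 is not a witness.
Base 13: x_0 = 13^4055 mod 32441 = 31870. x_0 is neither 1 nor 32440, so continue squaring. x_1 = 31870^2 mod 32441 = 1631. x_2 = 1631^2 mod 32441 = 32440. x_2 ≡ −1, so 13 is not a witness.
Base 8151: x_0 = 8151^4055 mod 32441 = 1631. x_0 is neither 1 nor 32440, so continue squaring. x_1 = 1631^2 mod 32441 = 32440. x_1 ≡ −1, so 8151 is not a witness.
Base 17175: x_0 = 17175^4055 mod 32441 = 32440. x_0 = 32440 ≡ −1, so 17175 is not a witness.
No listed base is a witness for 32441.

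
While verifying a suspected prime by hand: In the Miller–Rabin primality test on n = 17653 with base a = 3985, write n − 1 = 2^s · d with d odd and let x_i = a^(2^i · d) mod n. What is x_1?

11293

n − 1 = 17652 = 2^2 · 4413, so s = 2 and d = 4413.
x_0 = 3985^4413 mod 17653 = 5309.
x_1 = 5309^2 mod 17653 = 11293.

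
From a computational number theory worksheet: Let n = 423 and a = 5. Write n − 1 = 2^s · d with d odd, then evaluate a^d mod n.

221

n − 1 = 422 = 2^1 · 211, so s = 1 and d = 211.
5^211 mod 423 = 221.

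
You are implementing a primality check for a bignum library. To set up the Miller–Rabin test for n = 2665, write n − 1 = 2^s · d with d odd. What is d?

Halving: 2664 → 1332 → 666 → 333; 333 is odd.
So 2664 = 2^3 · 333.

333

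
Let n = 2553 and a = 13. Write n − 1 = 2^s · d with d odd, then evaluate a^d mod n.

277

n − 1 = 2552 = 2^3 · 319, so s = 3 and d = 319.
Repeated squaring mod 2553: 13^1 ≡ 13, 13^2 ≡ 169, 13^4 ≡ 478, 13^8 ≡ 1267, 13^16 ≡ 2005, 13^32 ≡ 1603, 13^64 ≡ 1291, 13^128 ≡ 2125, 13^256 ≡ 1921.
319 = 256 + 32 + 16 + 8 + 4 + 2 + 1, so 13^319 ≡ 1921·1603·2005·1267·478·169·13 ≡ 277 (mod 2553).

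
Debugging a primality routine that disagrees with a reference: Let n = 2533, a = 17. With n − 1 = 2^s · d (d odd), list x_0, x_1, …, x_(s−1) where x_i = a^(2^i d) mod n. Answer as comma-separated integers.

n − 1 = 2532 = 2^2 · 633, so s = 2 and d = 633.
x_0 = 17^633 mod 2533 = 2465.
x_1 = 2465^2 mod 2533 = 2091.

2465, 2091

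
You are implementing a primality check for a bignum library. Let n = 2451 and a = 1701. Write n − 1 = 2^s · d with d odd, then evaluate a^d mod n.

2328

n − 1 = 2450 = 2^1 · 1225, so s = 1 and d = 1225.
1701^1225 mod 2451 = 2328.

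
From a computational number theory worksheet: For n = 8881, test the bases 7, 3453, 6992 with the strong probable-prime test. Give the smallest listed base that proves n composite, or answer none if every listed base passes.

n − 1 = 8880 = 2^4 · 555, so s = 4 and d = 555.
Base 7: x_0 = 7^555 mod 8881 = 5590. x_0 is neither 1 nor 8880, so continue squaring. x_1 = 5590^2 mod 8881 = 4742. x_2 = 4742^2 mod 8881 = 8753. x_3 = 8753^2 mod 8881 = 7503. Reached i = s−1 = 3 without hitting −1: 7 is a Miller–Rabin witness and 8881 is composite.
Base 3453: x_0 = 3453^555 mod 8881 = 4141. x_0 is neither 1 nor 8880, so continue squaring. x_1 = 4141^2 mod 8881 = 7551. x_2 = 7551^2 mod 8881 = 1581. x_3 = 1581^2 mod 8881 = 4000. Reached i = s−1 = 3 without hitting −1: 3453 is a Miller–Rabin witness and 8881 is composite.
Base 6992: x_0 = 6992^555 mod 8881 = 2869. x_0 is neither 1 nor 8880, so continue squaring. x_1 = 2869^2 mod 8881 = 7355. x_2 = 7355^2 mod 8881 = 1854. x_3 = 1854^2 mod 8881 = 369. Reached i = s−1 = 3 without hitting −1: 6992 is a Miller–Rabin witness and 8881 is composite.
The smallest witness among the given bases is 7.

7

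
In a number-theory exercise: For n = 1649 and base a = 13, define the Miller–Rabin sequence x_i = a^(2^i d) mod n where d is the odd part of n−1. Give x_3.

n − 1 = 1648 = 2^4 · 103, so s = 4 and d = 103.
x_0 = 13^103 mod 1649 = 769.
x_1 = 769^2 mod 1649 = 1019.
x_2 = 1019^2 mod 1649 = 1140.
x_3 = 1140^2 mod 1649 = 188.

188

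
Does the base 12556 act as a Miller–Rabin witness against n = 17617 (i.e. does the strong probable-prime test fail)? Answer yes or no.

n − 1 = 17616 = 2^4 · 1101, so s = 4 and d = 1101.
x_0 = 12556^1101 mod 17617 = 13185.
x_0 is neither 1 nor 17616, so continue squaring.
x_1 = 13185^2 mod 17617 = 17286.
x_2 = 17286^2 mod 17617 = 3859.
x_3 = 3859^2 mod 17617 = 5516.
Reached i = s−1 = 3 without hitting −1: 12556 is a Miller–Rabin witness and 17617 is composite.

yes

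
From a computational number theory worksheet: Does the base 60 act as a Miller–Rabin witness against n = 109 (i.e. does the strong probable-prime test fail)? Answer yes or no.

n − 1 = 108 = 2^2 · 27, so s = 2 and d = 27.
x_0 = 60^27 mod 109 = 108.
x_0 = 108 ≡ −1, so 60 is not a witness.

no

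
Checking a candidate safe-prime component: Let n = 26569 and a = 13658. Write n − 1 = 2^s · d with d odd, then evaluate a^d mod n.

n − 1 = 26568 = 2^3 · 3321, so s = 3 and d = 3321.
Repeated squaring mod 26569: 13658^1 ≡ 13658, 13658^2 ≡ 15, 13658^4 ≡ 225, 13658^8 ≡ 24056, 13658^16 ≡ 18316, 13658^32 ≡ 15662, 13658^64 ≡ 13236, 13658^128 ≡ 22279, 13658^256 ≡ 18352, 13658^512 ≡ 7260, 13658^1024 ≡ 21273, 13658^2048 ≡ 17321.
3321 = 2048 + 1024 + 128 + 64 + 32 + 16 + 8 + 1, so 13658^3321 ≡ 17321·21273·22279·13236·15662·18316·24056·13658 ≡ 977 (mod 26569).

977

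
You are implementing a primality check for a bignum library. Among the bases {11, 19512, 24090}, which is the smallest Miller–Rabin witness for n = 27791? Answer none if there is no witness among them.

none

n − 1 = 27790 = 2^1 · 13895, so s = 1 and d = 13895.
Base 11: x_0 = 11^13895 mod 27791 = 27790. x_0 = 27790 ≡ −1, so 11 is not a witness.
Base 19512: x_0 = 19512^13895 mod 27791 = 1. x_0 = 1, so 19512 is not a witness.
Base 24090: x_0 = 24090^13895 mod 27791 = 1. x_0 = 1, so 24090 is not a witness.
No listed base is a witness for 27791.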